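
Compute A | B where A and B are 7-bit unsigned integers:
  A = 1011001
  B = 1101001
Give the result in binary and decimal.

Apply | to each column (1 where either bit is 1):
  1011001
| 1101001
---------
  1111001

Answer: 1111001 (121)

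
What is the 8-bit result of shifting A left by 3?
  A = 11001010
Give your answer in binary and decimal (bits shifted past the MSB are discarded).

Shift left by 3: drop the top 3 bit(s), append 3 zero(s) on the right.
  11001010  ->  discard [110], keep [01010], append 000
= 01010000

Answer: 01010000 (80)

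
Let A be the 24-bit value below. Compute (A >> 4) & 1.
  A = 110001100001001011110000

Bit 4 is the 5th from the right.
  110001100001001011110000
                     ^
That bit is 1.

Answer: 1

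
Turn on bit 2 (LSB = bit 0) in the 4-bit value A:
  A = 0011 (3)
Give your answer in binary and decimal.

Mask = 1 << 2 = 0100
Bit 2 of A is 0, so OR-ing with the mask flips it to 1.
  0011
| 0100
------
  0111

Answer: 0111 (7)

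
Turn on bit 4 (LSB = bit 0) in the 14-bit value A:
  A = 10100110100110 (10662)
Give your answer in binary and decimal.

Mask = 1 << 4 = 00000000010000
Bit 4 of A is 0, so OR-ing with the mask flips it to 1.
  10100110100110
| 00000000010000
----------------
  10100110110110

Answer: 10100110110110 (10678)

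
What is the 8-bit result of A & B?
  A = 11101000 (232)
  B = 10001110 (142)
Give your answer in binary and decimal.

Apply & to each column (1 only where both bits are 1):
  11101000
& 10001110
----------
  10001000

Answer: 10001000 (136)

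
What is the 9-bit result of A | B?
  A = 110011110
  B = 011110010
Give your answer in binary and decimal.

Apply | to each column (1 where either bit is 1):
  110011110
| 011110010
-----------
  111111110

Answer: 111111110 (510)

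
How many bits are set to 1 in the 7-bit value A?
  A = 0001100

0001100
1-bits at positions (from bit 0 = LSB): 2, 3
Count = 2

Answer: 2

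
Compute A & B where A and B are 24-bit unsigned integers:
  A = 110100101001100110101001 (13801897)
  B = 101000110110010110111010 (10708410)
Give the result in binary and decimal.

Apply & to each column (1 only where both bits are 1):
  110100101001100110101001
& 101000110110010110111010
--------------------------
  100000100000000110101000

Answer: 100000100000000110101000 (8520104)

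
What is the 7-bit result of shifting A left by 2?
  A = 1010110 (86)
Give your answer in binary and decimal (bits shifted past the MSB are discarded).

Shift left by 2: drop the top 2 bit(s), append 2 zero(s) on the right.
  1010110  ->  discard [10], keep [10110], append 00
= 1011000

Answer: 1011000 (88)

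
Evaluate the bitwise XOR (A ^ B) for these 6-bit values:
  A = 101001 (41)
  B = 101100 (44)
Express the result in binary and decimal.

Apply ^ to each column (1 where bits differ):
  101001
^ 101100
--------
  000101

Answer: 000101 (5)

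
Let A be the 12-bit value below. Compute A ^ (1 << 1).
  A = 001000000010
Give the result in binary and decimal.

Mask = 1 << 1 = 000000000010
Bit 1 of A is 1; XOR with the mask flips it to 0.
  001000000010
^ 000000000010
--------------
  001000000000

Answer: 001000000000 (512)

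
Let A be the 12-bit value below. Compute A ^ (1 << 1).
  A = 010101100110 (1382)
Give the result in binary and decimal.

Mask = 1 << 1 = 000000000010
Bit 1 of A is 1; XOR with the mask flips it to 0.
  010101100110
^ 000000000010
--------------
  010101100100

Answer: 010101100100 (1380)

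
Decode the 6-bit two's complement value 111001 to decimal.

MSB is 1, so the value is negative. Find the magnitude:
1. Invert bits:  000110
2. Add 1:        000111  = 7
3. Apply sign:   -7

Answer: -7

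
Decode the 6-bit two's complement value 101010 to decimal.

MSB is 1, so the value is negative. Find the magnitude:
1. Invert bits:  010101
2. Add 1:        010110  = 22
3. Apply sign:   -22

Answer: -22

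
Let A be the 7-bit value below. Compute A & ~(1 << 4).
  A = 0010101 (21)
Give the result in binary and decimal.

Mask = ~(1 << 4) = 1101111
Bit 4 of A is 1, so AND-ing with the mask clears it to 0.
  0010101
& 1101111
---------
  0000101

Answer: 0000101 (5)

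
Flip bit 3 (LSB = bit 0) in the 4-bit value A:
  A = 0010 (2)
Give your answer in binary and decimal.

Mask = 1 << 3 = 1000
Bit 3 of A is 0; XOR with the mask flips it to 1.
  0010
^ 1000
------
  1010

Answer: 1010 (10)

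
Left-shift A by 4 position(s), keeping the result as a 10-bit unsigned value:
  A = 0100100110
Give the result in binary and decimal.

Shift left by 4: drop the top 4 bit(s), append 4 zero(s) on the right.
  0100100110  ->  discard [0100], keep [100110], append 0000
= 1001100000

Answer: 1001100000 (608)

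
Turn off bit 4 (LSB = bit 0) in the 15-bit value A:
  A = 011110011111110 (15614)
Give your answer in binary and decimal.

Mask = ~(1 << 4) = 111111111101111
Bit 4 of A is 1, so AND-ing with the mask clears it to 0.
  011110011111110
& 111111111101111
-----------------
  011110011101110

Answer: 011110011101110 (15598)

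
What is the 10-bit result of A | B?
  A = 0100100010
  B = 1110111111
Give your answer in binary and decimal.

Apply | to each column (1 where either bit is 1):
  0100100010
| 1110111111
------------
  1110111111

Answer: 1110111111 (959)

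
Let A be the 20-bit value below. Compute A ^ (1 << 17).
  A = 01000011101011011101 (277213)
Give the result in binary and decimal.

Mask = 1 << 17 = 00100000000000000000
Bit 17 of A is 0; XOR with the mask flips it to 1.
  01000011101011011101
^ 00100000000000000000
----------------------
  01100011101011011101

Answer: 01100011101011011101 (408285)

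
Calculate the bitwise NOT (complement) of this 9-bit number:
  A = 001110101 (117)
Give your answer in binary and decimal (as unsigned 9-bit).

Flip each bit (0->1, 1->0):
  001110101
  110001010

Answer: 110001010 (394)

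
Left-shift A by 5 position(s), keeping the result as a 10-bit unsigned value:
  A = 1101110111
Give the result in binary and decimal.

Shift left by 5: drop the top 5 bit(s), append 5 zero(s) on the right.
  1101110111  ->  discard [11011], keep [10111], append 00000
= 1011100000

Answer: 1011100000 (736)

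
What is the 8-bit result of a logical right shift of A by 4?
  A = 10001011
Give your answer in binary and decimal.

Logical shift right by 4: drop the bottom 4 bit(s), prepend 4 zero(s) on the left.
  10001011  ->  keep [1000], discard [1011], prepend 0000
= 00001000

Answer: 00001000 (8)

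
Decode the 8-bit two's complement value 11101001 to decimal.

MSB is 1, so the value is negative. Find the magnitude:
1. Invert bits:  00010110
2. Add 1:        00010111  = 23
3. Apply sign:   -23

Answer: -23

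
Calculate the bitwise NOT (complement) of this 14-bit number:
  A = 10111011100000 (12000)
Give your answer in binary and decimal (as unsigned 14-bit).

Flip each bit (0->1, 1->0):
  10111011100000
  01000100011111

Answer: 01000100011111 (4383)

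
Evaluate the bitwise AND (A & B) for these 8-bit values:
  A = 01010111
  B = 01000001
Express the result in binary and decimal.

Apply & to each column (1 only where both bits are 1):
  01010111
& 01000001
----------
  01000001

Answer: 01000001 (65)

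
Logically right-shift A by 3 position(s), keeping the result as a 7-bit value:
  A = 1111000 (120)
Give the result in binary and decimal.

Logical shift right by 3: drop the bottom 3 bit(s), prepend 3 zero(s) on the left.
  1111000  ->  keep [1111], discard [000], prepend 000
= 0001111

Answer: 0001111 (15)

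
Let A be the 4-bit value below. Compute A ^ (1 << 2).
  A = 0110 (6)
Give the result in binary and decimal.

Mask = 1 << 2 = 0100
Bit 2 of A is 1; XOR with the mask flips it to 0.
  0110
^ 0100
------
  0010

Answer: 0010 (2)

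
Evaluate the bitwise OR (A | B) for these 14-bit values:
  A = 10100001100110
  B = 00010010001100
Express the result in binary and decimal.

Apply | to each column (1 where either bit is 1):
  10100001100110
| 00010010001100
----------------
  10110011101110

Answer: 10110011101110 (11502)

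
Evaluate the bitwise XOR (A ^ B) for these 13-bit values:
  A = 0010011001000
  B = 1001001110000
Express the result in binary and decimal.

Apply ^ to each column (1 where bits differ):
  0010011001000
^ 1001001110000
---------------
  1011010111000

Answer: 1011010111000 (5816)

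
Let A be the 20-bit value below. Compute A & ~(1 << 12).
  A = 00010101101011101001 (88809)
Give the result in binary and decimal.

Mask = ~(1 << 12) = 11111110111111111111
Bit 12 of A is 1, so AND-ing with the mask clears it to 0.
  00010101101011101001
& 11111110111111111111
----------------------
  00010100101011101001

Answer: 00010100101011101001 (84713)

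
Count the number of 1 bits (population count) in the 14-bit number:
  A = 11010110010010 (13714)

11010110010010
1-bits at positions (from bit 0 = LSB): 1, 4, 7, 8, 10, 12, 13
Count = 7

Answer: 7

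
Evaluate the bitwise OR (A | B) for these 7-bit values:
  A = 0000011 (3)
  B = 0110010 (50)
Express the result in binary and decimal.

Apply | to each column (1 where either bit is 1):
  0000011
| 0110010
---------
  0110011

Answer: 0110011 (51)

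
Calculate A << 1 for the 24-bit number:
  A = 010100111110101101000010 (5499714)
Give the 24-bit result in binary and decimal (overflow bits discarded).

Shift left by 1: drop the top 1 bit(s), append 1 zero(s) on the right.
  010100111110101101000010  ->  discard [0], keep [10100111110101101000010], append 0
= 101001111101011010000100

Answer: 101001111101011010000100 (10999428)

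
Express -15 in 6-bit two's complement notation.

1. Binary of +15:  001111
2. Invert bits:     110000
3. Add 1:           110001

Answer: 110001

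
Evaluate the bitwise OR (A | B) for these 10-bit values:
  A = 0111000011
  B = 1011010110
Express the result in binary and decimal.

Apply | to each column (1 where either bit is 1):
  0111000011
| 1011010110
------------
  1111010111

Answer: 1111010111 (983)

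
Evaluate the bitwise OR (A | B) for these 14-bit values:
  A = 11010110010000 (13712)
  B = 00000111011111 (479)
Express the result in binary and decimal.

Apply | to each column (1 where either bit is 1):
  11010110010000
| 00000111011111
----------------
  11010111011111

Answer: 11010111011111 (13791)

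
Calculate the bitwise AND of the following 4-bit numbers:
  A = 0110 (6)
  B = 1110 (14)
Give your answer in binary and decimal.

Apply & to each column (1 only where both bits are 1):
  0110
& 1110
------
  0110

Answer: 0110 (6)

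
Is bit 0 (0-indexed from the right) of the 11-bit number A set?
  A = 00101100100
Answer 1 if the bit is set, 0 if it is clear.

Bit 0 is the 1st from the right.
  00101100100
            ^
That bit is 0.

Answer: 0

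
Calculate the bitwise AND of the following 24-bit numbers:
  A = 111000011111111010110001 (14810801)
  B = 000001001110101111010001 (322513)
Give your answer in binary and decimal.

Apply & to each column (1 only where both bits are 1):
  111000011111111010110001
& 000001001110101111010001
--------------------------
  000000001110101010010001

Answer: 000000001110101010010001 (60049)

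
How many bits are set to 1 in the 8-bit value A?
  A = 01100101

01100101
1-bits at positions (from bit 0 = LSB): 0, 2, 5, 6
Count = 4

Answer: 4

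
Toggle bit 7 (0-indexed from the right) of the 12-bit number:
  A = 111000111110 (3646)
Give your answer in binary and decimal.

Mask = 1 << 7 = 000010000000
Bit 7 of A is 0; XOR with the mask flips it to 1.
  111000111110
^ 000010000000
--------------
  111010111110

Answer: 111010111110 (3774)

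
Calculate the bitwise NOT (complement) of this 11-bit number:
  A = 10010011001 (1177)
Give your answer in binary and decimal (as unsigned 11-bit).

Flip each bit (0->1, 1->0):
  10010011001
  01101100110

Answer: 01101100110 (870)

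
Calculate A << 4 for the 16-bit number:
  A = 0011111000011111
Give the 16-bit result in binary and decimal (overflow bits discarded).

Shift left by 4: drop the top 4 bit(s), append 4 zero(s) on the right.
  0011111000011111  ->  discard [0011], keep [111000011111], append 0000
= 1110000111110000

Answer: 1110000111110000 (57840)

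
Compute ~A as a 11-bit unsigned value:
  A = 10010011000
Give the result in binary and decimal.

Flip each bit (0->1, 1->0):
  10010011000
  01101100111

Answer: 01101100111 (871)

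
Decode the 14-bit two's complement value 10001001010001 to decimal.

MSB is 1, so the value is negative. Find the magnitude:
1. Invert bits:  01110110101110
2. Add 1:        01110110101111  = 7599
3. Apply sign:   -7599

Answer: -7599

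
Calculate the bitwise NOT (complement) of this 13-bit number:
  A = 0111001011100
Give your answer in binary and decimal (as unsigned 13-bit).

Flip each bit (0->1, 1->0):
  0111001011100
  1000110100011

Answer: 1000110100011 (4515)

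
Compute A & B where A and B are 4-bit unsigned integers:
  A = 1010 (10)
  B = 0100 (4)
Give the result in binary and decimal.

Apply & to each column (1 only where both bits are 1):
  1010
& 0100
------
  0000

Answer: 0000 (0)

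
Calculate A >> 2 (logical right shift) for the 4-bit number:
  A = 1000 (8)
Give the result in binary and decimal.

Logical shift right by 2: drop the bottom 2 bit(s), prepend 2 zero(s) on the left.
  1000  ->  keep [10], discard [00], prepend 00
= 0010

Answer: 0010 (2)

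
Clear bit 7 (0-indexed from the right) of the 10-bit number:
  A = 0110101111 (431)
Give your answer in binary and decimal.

Mask = ~(1 << 7) = 1101111111
Bit 7 of A is 1, so AND-ing with the mask clears it to 0.
  0110101111
& 1101111111
------------
  0100101111

Answer: 0100101111 (303)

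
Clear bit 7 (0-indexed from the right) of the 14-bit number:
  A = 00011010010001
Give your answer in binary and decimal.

Mask = ~(1 << 7) = 11111101111111
Bit 7 of A is 1, so AND-ing with the mask clears it to 0.
  00011010010001
& 11111101111111
----------------
  00011000010001

Answer: 00011000010001 (1553)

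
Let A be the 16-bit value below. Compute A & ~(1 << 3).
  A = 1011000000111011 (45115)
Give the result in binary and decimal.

Mask = ~(1 << 3) = 1111111111110111
Bit 3 of A is 1, so AND-ing with the mask clears it to 0.
  1011000000111011
& 1111111111110111
------------------
  1011000000110011

Answer: 1011000000110011 (45107)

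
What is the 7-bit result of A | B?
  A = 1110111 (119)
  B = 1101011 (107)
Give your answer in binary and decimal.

Apply | to each column (1 where either bit is 1):
  1110111
| 1101011
---------
  1111111

Answer: 1111111 (127)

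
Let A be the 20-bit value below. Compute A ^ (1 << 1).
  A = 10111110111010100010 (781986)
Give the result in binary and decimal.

Mask = 1 << 1 = 00000000000000000010
Bit 1 of A is 1; XOR with the mask flips it to 0.
  10111110111010100010
^ 00000000000000000010
----------------------
  10111110111010100000

Answer: 10111110111010100000 (781984)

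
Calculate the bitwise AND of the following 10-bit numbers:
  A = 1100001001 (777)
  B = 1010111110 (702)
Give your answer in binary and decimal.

Apply & to each column (1 only where both bits are 1):
  1100001001
& 1010111110
------------
  1000001000

Answer: 1000001000 (520)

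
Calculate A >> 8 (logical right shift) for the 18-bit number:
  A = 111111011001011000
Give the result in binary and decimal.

Logical shift right by 8: drop the bottom 8 bit(s), prepend 8 zero(s) on the left.
  111111011001011000  ->  keep [1111110110], discard [01011000], prepend 00000000
= 000000001111110110

Answer: 000000001111110110 (1014)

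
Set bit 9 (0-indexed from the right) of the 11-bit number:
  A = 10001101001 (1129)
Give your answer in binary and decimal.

Mask = 1 << 9 = 01000000000
Bit 9 of A is 0, so OR-ing with the mask flips it to 1.
  10001101001
| 01000000000
-------------
  11001101001

Answer: 11001101001 (1641)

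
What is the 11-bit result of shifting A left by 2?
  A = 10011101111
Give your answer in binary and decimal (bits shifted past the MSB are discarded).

Shift left by 2: drop the top 2 bit(s), append 2 zero(s) on the right.
  10011101111  ->  discard [10], keep [011101111], append 00
= 01110111100

Answer: 01110111100 (956)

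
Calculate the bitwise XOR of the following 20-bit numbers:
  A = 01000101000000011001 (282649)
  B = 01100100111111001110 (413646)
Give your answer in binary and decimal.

Apply ^ to each column (1 where bits differ):
  01000101000000011001
^ 01100100111111001110
----------------------
  00100001111111010111

Answer: 00100001111111010111 (139223)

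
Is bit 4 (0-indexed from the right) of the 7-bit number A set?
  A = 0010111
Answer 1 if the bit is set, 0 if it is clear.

Bit 4 is the 5th from the right.
  0010111
    ^
That bit is 1.

Answer: 1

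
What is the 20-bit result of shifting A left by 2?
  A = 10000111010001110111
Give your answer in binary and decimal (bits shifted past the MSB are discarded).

Shift left by 2: drop the top 2 bit(s), append 2 zero(s) on the right.
  10000111010001110111  ->  discard [10], keep [000111010001110111], append 00
= 00011101000111011100

Answer: 00011101000111011100 (119260)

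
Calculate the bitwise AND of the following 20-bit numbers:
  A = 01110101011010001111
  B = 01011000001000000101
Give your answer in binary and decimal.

Apply & to each column (1 only where both bits are 1):
  01110101011010001111
& 01011000001000000101
----------------------
  01010000001000000101

Answer: 01010000001000000101 (328197)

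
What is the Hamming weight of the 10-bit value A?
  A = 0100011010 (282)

0100011010
1-bits at positions (from bit 0 = LSB): 1, 3, 4, 8
Count = 4

Answer: 4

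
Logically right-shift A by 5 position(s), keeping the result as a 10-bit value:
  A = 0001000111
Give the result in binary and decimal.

Logical shift right by 5: drop the bottom 5 bit(s), prepend 5 zero(s) on the left.
  0001000111  ->  keep [00010], discard [00111], prepend 00000
= 0000000010

Answer: 0000000010 (2)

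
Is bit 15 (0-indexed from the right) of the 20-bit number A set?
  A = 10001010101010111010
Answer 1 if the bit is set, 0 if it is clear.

Bit 15 is the 16th from the right.
  10001010101010111010
      ^
That bit is 1.

Answer: 1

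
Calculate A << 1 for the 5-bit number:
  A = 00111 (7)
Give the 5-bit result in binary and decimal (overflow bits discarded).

Shift left by 1: drop the top 1 bit(s), append 1 zero(s) on the right.
  00111  ->  discard [0], keep [0111], append 0
= 01110

Answer: 01110 (14)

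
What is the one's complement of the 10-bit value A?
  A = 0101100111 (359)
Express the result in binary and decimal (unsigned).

Flip each bit (0->1, 1->0):
  0101100111
  1010011000

Answer: 1010011000 (664)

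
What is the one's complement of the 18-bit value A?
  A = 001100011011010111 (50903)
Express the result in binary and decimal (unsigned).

Flip each bit (0->1, 1->0):
  001100011011010111
  110011100100101000

Answer: 110011100100101000 (211240)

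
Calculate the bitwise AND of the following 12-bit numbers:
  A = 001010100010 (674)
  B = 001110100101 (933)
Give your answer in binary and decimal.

Apply & to each column (1 only where both bits are 1):
  001010100010
& 001110100101
--------------
  001010100000

Answer: 001010100000 (672)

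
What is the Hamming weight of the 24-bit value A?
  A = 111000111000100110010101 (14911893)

111000111000100110010101
1-bits at positions (from bit 0 = LSB): 0, 2, 4, 7, 8, 11, 15, 16, 17, 21, 22, 23
Count = 12

Answer: 12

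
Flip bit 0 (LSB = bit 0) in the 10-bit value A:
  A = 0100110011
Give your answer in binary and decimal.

Mask = 1 << 0 = 0000000001
Bit 0 of A is 1; XOR with the mask flips it to 0.
  0100110011
^ 0000000001
------------
  0100110010

Answer: 0100110010 (306)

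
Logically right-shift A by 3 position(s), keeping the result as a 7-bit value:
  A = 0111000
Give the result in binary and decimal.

Logical shift right by 3: drop the bottom 3 bit(s), prepend 3 zero(s) on the left.
  0111000  ->  keep [0111], discard [000], prepend 000
= 0000111

Answer: 0000111 (7)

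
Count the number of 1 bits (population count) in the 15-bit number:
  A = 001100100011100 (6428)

001100100011100
1-bits at positions (from bit 0 = LSB): 2, 3, 4, 8, 11, 12
Count = 6

Answer: 6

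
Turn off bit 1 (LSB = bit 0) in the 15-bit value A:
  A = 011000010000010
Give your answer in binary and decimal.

Mask = ~(1 << 1) = 111111111111101
Bit 1 of A is 1, so AND-ing with the mask clears it to 0.
  011000010000010
& 111111111111101
-----------------
  011000010000000

Answer: 011000010000000 (12416)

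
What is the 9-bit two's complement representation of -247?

1. Binary of +247:  011110111
2. Invert bits:     100001000
3. Add 1:           100001001

Answer: 100001001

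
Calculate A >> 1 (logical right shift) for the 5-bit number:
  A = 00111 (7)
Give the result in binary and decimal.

Logical shift right by 1: drop the bottom 1 bit(s), prepend 1 zero(s) on the left.
  00111  ->  keep [0011], discard [1], prepend 0
= 00011

Answer: 00011 (3)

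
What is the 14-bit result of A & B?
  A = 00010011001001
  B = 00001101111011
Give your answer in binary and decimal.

Apply & to each column (1 only where both bits are 1):
  00010011001001
& 00001101111011
----------------
  00000001001001

Answer: 00000001001001 (73)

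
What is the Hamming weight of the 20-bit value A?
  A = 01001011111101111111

01001011111101111111
1-bits at positions (from bit 0 = LSB): 0, 1, 2, 3, 4, 5, 6, 8, 9, 10, 11, 12, 13, 15, 18
Count = 15

Answer: 15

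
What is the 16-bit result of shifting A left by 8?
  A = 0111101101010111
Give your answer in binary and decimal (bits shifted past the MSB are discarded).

Shift left by 8: drop the top 8 bit(s), append 8 zero(s) on the right.
  0111101101010111  ->  discard [01111011], keep [01010111], append 00000000
= 0101011100000000

Answer: 0101011100000000 (22272)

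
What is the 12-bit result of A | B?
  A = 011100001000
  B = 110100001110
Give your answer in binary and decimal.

Apply | to each column (1 where either bit is 1):
  011100001000
| 110100001110
--------------
  111100001110

Answer: 111100001110 (3854)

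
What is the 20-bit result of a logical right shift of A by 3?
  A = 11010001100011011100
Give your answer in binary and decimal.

Logical shift right by 3: drop the bottom 3 bit(s), prepend 3 zero(s) on the left.
  11010001100011011100  ->  keep [11010001100011011], discard [100], prepend 000
= 00011010001100011011

Answer: 00011010001100011011 (107291)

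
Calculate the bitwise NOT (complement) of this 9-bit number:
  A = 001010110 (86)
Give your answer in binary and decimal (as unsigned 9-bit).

Flip each bit (0->1, 1->0):
  001010110
  110101001

Answer: 110101001 (425)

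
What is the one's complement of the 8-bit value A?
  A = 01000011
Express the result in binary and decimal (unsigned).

Flip each bit (0->1, 1->0):
  01000011
  10111100

Answer: 10111100 (188)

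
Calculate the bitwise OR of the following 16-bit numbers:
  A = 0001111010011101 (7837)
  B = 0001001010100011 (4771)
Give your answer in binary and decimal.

Apply | to each column (1 where either bit is 1):
  0001111010011101
| 0001001010100011
------------------
  0001111010111111

Answer: 0001111010111111 (7871)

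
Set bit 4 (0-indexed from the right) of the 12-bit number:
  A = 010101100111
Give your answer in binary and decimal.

Mask = 1 << 4 = 000000010000
Bit 4 of A is 0, so OR-ing with the mask flips it to 1.
  010101100111
| 000000010000
--------------
  010101110111

Answer: 010101110111 (1399)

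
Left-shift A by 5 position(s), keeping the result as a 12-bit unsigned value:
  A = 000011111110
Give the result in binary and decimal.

Shift left by 5: drop the top 5 bit(s), append 5 zero(s) on the right.
  000011111110  ->  discard [00001], keep [1111110], append 00000
= 111111000000

Answer: 111111000000 (4032)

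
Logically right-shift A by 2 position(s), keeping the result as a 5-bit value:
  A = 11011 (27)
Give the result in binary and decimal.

Logical shift right by 2: drop the bottom 2 bit(s), prepend 2 zero(s) on the left.
  11011  ->  keep [110], discard [11], prepend 00
= 00110

Answer: 00110 (6)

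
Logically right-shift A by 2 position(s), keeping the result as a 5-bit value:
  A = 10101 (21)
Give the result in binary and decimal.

Logical shift right by 2: drop the bottom 2 bit(s), prepend 2 zero(s) on the left.
  10101  ->  keep [101], discard [01], prepend 00
= 00101

Answer: 00101 (5)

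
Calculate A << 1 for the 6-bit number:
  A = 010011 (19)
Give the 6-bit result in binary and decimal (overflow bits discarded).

Shift left by 1: drop the top 1 bit(s), append 1 zero(s) on the right.
  010011  ->  discard [0], keep [10011], append 0
= 100110

Answer: 100110 (38)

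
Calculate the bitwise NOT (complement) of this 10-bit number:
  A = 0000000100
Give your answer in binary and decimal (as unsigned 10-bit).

Flip each bit (0->1, 1->0):
  0000000100
  1111111011

Answer: 1111111011 (1019)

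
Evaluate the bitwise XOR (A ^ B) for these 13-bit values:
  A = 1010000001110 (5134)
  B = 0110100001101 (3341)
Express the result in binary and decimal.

Apply ^ to each column (1 where bits differ):
  1010000001110
^ 0110100001101
---------------
  1100100000011

Answer: 1100100000011 (6403)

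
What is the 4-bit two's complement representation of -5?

1. Binary of +5:  0101
2. Invert bits:     1010
3. Add 1:           1011

Answer: 1011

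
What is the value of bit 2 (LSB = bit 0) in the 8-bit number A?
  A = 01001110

Bit 2 is the 3rd from the right.
  01001110
       ^
That bit is 1.

Answer: 1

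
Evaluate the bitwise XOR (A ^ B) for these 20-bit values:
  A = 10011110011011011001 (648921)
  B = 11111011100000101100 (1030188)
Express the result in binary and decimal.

Apply ^ to each column (1 where bits differ):
  10011110011011011001
^ 11111011100000101100
----------------------
  01100101111011110101

Answer: 01100101111011110101 (417525)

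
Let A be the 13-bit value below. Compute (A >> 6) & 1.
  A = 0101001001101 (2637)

Bit 6 is the 7th from the right.
  0101001001101
        ^
That bit is 1.

Answer: 1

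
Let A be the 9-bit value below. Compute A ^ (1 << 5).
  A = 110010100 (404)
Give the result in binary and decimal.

Mask = 1 << 5 = 000100000
Bit 5 of A is 0; XOR with the mask flips it to 1.
  110010100
^ 000100000
-----------
  110110100

Answer: 110110100 (436)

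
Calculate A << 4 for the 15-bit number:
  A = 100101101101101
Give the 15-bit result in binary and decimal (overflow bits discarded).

Shift left by 4: drop the top 4 bit(s), append 4 zero(s) on the right.
  100101101101101  ->  discard [1001], keep [01101101101], append 0000
= 011011011010000

Answer: 011011011010000 (14032)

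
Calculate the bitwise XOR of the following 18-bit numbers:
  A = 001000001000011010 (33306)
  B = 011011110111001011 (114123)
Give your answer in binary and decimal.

Apply ^ to each column (1 where bits differ):
  001000001000011010
^ 011011110111001011
--------------------
  010011111111010001

Answer: 010011111111010001 (81873)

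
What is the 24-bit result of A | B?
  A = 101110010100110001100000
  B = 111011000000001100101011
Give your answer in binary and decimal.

Apply | to each column (1 where either bit is 1):
  101110010100110001100000
| 111011000000001100101011
--------------------------
  111111010100111101101011

Answer: 111111010100111101101011 (16600939)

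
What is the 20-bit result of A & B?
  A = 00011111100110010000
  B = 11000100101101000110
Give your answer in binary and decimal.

Apply & to each column (1 only where both bits are 1):
  00011111100110010000
& 11000100101101000110
----------------------
  00000100100100000000

Answer: 00000100100100000000 (18688)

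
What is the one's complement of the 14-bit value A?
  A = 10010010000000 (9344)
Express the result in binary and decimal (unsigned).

Flip each bit (0->1, 1->0):
  10010010000000
  01101101111111

Answer: 01101101111111 (7039)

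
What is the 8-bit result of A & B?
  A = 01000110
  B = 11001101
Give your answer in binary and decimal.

Apply & to each column (1 only where both bits are 1):
  01000110
& 11001101
----------
  01000100

Answer: 01000100 (68)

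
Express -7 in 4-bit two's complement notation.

1. Binary of +7:  0111
2. Invert bits:     1000
3. Add 1:           1001

Answer: 1001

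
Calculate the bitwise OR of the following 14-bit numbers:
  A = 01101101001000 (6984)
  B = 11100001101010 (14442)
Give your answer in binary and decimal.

Apply | to each column (1 where either bit is 1):
  01101101001000
| 11100001101010
----------------
  11101101101010

Answer: 11101101101010 (15210)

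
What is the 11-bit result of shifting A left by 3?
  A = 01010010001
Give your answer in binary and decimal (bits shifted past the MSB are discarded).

Shift left by 3: drop the top 3 bit(s), append 3 zero(s) on the right.
  01010010001  ->  discard [010], keep [10010001], append 000
= 10010001000

Answer: 10010001000 (1160)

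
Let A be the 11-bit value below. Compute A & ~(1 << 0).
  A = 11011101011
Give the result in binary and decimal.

Mask = ~(1 << 0) = 11111111110
Bit 0 of A is 1, so AND-ing with the mask clears it to 0.
  11011101011
& 11111111110
-------------
  11011101010

Answer: 11011101010 (1770)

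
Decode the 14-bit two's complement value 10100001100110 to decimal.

MSB is 1, so the value is negative. Find the magnitude:
1. Invert bits:  01011110011001
2. Add 1:        01011110011010  = 6042
3. Apply sign:   -6042

Answer: -6042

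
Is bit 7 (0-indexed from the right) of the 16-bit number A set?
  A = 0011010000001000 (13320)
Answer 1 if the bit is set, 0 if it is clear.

Bit 7 is the 8th from the right.
  0011010000001000
          ^
That bit is 0.

Answer: 0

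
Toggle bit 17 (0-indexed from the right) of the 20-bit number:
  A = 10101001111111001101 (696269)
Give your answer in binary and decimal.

Mask = 1 << 17 = 00100000000000000000
Bit 17 of A is 1; XOR with the mask flips it to 0.
  10101001111111001101
^ 00100000000000000000
----------------------
  10001001111111001101

Answer: 10001001111111001101 (565197)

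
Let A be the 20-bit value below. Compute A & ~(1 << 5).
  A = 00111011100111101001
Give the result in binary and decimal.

Mask = ~(1 << 5) = 11111111111111011111
Bit 5 of A is 1, so AND-ing with the mask clears it to 0.
  00111011100111101001
& 11111111111111011111
----------------------
  00111011100111001001

Answer: 00111011100111001001 (244169)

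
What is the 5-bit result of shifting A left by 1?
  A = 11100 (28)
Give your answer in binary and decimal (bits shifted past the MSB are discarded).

Shift left by 1: drop the top 1 bit(s), append 1 zero(s) on the right.
  11100  ->  discard [1], keep [1100], append 0
= 11000

Answer: 11000 (24)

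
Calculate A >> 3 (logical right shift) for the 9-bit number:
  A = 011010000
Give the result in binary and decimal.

Logical shift right by 3: drop the bottom 3 bit(s), prepend 3 zero(s) on the left.
  011010000  ->  keep [011010], discard [000], prepend 000
= 000011010

Answer: 000011010 (26)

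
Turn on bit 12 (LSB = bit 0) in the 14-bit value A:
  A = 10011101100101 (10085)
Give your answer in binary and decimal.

Mask = 1 << 12 = 01000000000000
Bit 12 of A is 0, so OR-ing with the mask flips it to 1.
  10011101100101
| 01000000000000
----------------
  11011101100101

Answer: 11011101100101 (14181)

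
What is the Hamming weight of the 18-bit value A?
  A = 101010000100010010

101010000100010010
1-bits at positions (from bit 0 = LSB): 1, 4, 8, 13, 15, 17
Count = 6

Answer: 6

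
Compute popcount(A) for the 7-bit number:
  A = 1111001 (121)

1111001
1-bits at positions (from bit 0 = LSB): 0, 3, 4, 5, 6
Count = 5

Answer: 5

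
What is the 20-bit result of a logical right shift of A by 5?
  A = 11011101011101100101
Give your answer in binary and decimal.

Logical shift right by 5: drop the bottom 5 bit(s), prepend 5 zero(s) on the left.
  11011101011101100101  ->  keep [110111010111011], discard [00101], prepend 00000
= 00000110111010111011

Answer: 00000110111010111011 (28347)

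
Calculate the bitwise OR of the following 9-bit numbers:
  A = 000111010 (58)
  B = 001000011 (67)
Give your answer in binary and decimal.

Apply | to each column (1 where either bit is 1):
  000111010
| 001000011
-----------
  001111011

Answer: 001111011 (123)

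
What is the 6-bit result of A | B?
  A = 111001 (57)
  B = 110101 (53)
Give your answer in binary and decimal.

Apply | to each column (1 where either bit is 1):
  111001
| 110101
--------
  111101

Answer: 111101 (61)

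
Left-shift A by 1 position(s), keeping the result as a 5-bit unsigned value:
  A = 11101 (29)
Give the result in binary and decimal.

Shift left by 1: drop the top 1 bit(s), append 1 zero(s) on the right.
  11101  ->  discard [1], keep [1101], append 0
= 11010

Answer: 11010 (26)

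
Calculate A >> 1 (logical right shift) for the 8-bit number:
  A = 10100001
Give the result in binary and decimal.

Logical shift right by 1: drop the bottom 1 bit(s), prepend 1 zero(s) on the left.
  10100001  ->  keep [1010000], discard [1], prepend 0
= 01010000

Answer: 01010000 (80)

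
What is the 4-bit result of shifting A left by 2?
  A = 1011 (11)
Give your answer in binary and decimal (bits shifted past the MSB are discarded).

Shift left by 2: drop the top 2 bit(s), append 2 zero(s) on the right.
  1011  ->  discard [10], keep [11], append 00
= 1100

Answer: 1100 (12)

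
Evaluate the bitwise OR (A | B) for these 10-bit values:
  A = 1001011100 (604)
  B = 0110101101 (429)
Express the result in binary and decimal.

Apply | to each column (1 where either bit is 1):
  1001011100
| 0110101101
------------
  1111111101

Answer: 1111111101 (1021)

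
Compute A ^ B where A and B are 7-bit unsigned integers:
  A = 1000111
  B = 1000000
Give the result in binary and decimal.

Apply ^ to each column (1 where bits differ):
  1000111
^ 1000000
---------
  0000111

Answer: 0000111 (7)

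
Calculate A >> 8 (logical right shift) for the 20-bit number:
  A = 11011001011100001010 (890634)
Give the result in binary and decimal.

Logical shift right by 8: drop the bottom 8 bit(s), prepend 8 zero(s) on the left.
  11011001011100001010  ->  keep [110110010111], discard [00001010], prepend 00000000
= 00000000110110010111

Answer: 00000000110110010111 (3479)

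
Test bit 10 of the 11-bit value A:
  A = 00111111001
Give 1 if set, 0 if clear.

Bit 10 is the 11th from the right.
  00111111001
  ^
That bit is 0.

Answer: 0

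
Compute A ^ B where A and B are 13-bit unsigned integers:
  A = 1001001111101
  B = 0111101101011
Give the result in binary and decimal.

Apply ^ to each column (1 where bits differ):
  1001001111101
^ 0111101101011
---------------
  1110100010110

Answer: 1110100010110 (7446)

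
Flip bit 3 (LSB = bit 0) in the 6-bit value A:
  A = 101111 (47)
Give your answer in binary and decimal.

Mask = 1 << 3 = 001000
Bit 3 of A is 1; XOR with the mask flips it to 0.
  101111
^ 001000
--------
  100111

Answer: 100111 (39)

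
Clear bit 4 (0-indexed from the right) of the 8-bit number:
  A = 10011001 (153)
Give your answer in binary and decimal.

Mask = ~(1 << 4) = 11101111
Bit 4 of A is 1, so AND-ing with the mask clears it to 0.
  10011001
& 11101111
----------
  10001001

Answer: 10001001 (137)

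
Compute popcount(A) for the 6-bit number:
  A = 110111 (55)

110111
1-bits at positions (from bit 0 = LSB): 0, 1, 2, 4, 5
Count = 5

Answer: 5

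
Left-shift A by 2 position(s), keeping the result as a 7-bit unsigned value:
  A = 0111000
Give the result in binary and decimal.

Shift left by 2: drop the top 2 bit(s), append 2 zero(s) on the right.
  0111000  ->  discard [01], keep [11000], append 00
= 1100000

Answer: 1100000 (96)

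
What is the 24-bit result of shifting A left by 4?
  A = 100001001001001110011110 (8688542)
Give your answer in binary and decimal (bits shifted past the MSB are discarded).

Shift left by 4: drop the top 4 bit(s), append 4 zero(s) on the right.
  100001001001001110011110  ->  discard [1000], keep [01001001001110011110], append 0000
= 010010010011100111100000

Answer: 010010010011100111100000 (4798944)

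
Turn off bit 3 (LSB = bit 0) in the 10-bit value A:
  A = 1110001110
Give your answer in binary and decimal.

Mask = ~(1 << 3) = 1111110111
Bit 3 of A is 1, so AND-ing with the mask clears it to 0.
  1110001110
& 1111110111
------------
  1110000110

Answer: 1110000110 (902)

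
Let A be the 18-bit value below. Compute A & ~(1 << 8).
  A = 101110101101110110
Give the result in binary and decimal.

Mask = ~(1 << 8) = 111111111011111111
Bit 8 of A is 1, so AND-ing with the mask clears it to 0.
  101110101101110110
& 111111111011111111
--------------------
  101110101001110110

Answer: 101110101001110110 (191094)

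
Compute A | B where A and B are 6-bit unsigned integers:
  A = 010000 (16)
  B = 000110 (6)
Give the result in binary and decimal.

Apply | to each column (1 where either bit is 1):
  010000
| 000110
--------
  010110

Answer: 010110 (22)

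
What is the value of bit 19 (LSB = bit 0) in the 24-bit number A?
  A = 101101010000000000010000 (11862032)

Bit 19 is the 20th from the right.
  101101010000000000010000
      ^
That bit is 0.

Answer: 0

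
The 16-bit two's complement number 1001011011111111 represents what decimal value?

MSB is 1, so the value is negative. Find the magnitude:
1. Invert bits:  0110100100000000
2. Add 1:        0110100100000001  = 26881
3. Apply sign:   -26881

Answer: -26881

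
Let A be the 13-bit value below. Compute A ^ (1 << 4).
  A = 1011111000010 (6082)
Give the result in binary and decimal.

Mask = 1 << 4 = 0000000010000
Bit 4 of A is 0; XOR with the mask flips it to 1.
  1011111000010
^ 0000000010000
---------------
  1011111010010

Answer: 1011111010010 (6098)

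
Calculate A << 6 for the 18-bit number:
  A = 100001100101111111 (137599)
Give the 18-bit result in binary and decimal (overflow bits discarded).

Shift left by 6: drop the top 6 bit(s), append 6 zero(s) on the right.
  100001100101111111  ->  discard [100001], keep [100101111111], append 000000
= 100101111111000000

Answer: 100101111111000000 (155584)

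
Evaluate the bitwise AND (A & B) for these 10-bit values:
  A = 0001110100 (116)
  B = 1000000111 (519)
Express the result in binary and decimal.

Apply & to each column (1 only where both bits are 1):
  0001110100
& 1000000111
------------
  0000000100

Answer: 0000000100 (4)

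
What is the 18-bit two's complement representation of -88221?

1. Binary of +88221:  010101100010011101
2. Invert bits:     101010011101100010
3. Add 1:           101010011101100011

Answer: 101010011101100011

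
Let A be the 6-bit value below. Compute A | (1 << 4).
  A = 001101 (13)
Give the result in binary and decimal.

Mask = 1 << 4 = 010000
Bit 4 of A is 0, so OR-ing with the mask flips it to 1.
  001101
| 010000
--------
  011101

Answer: 011101 (29)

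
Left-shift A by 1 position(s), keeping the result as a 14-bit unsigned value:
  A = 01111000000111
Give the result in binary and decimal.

Shift left by 1: drop the top 1 bit(s), append 1 zero(s) on the right.
  01111000000111  ->  discard [0], keep [1111000000111], append 0
= 11110000001110

Answer: 11110000001110 (15374)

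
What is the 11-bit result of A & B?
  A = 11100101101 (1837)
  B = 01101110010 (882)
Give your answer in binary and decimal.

Apply & to each column (1 only where both bits are 1):
  11100101101
& 01101110010
-------------
  01100100000

Answer: 01100100000 (800)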